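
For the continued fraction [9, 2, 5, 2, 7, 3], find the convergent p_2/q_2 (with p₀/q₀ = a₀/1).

104/11

Using pₖ = aₖpₖ₋₁ + pₖ₋₂, qₖ = aₖqₖ₋₁ + qₖ₋₂ (with p₋₁=1, p₋₂=0, q₋₁=0, q₋₂=1):
  k=0: a=9, p=9, q=1
  k=1: a=2, p=19, q=2
  k=2: a=5, p=104, q=11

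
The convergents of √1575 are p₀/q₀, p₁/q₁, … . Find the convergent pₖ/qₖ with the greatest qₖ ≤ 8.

119/3

√1575 = [39; 1, 2, 5, 2, 1, 78, …] (period length 6).
Convergents:
  p_0/q_0 = 39/1
  p_1/q_1 = 40/1
  p_2/q_2 = 119/3
  p_3/q_3 = 635/16
q_2 = 3 ≤ 8 < 16 = q_3, so the answer is 119/3.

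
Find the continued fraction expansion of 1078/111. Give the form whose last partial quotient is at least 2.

[9; 1, 2, 2, 7, 2]

1078 = 9*111 + 79
111 = 1*79 + 32
79 = 2*32 + 15
32 = 2*15 + 2
15 = 7*2 + 1
2 = 2*1 + 0  (stop)
So 1078/111 = [9; 1, 2, 2, 7, 2].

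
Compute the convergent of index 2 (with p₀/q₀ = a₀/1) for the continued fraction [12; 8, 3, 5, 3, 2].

Using pₖ = aₖpₖ₋₁ + pₖ₋₂, qₖ = aₖqₖ₋₁ + qₖ₋₂ (with p₋₁=1, p₋₂=0, q₋₁=0, q₋₂=1):
  k=0: a=12, p=12, q=1
  k=1: a=8, p=97, q=8
  k=2: a=3, p=303, q=25

303/25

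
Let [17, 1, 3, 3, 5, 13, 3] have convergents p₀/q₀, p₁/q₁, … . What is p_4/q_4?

Using pₖ = aₖpₖ₋₁ + pₖ₋₂, qₖ = aₖqₖ₋₁ + qₖ₋₂ (with p₋₁=1, p₋₂=0, q₋₁=0, q₋₂=1):
  k=0: a=17, p=17, q=1
  k=1: a=1, p=18, q=1
  k=2: a=3, p=71, q=4
  k=3: a=3, p=231, q=13
  k=4: a=5, p=1226, q=69

1226/69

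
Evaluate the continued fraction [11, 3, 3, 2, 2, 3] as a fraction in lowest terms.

Using pₖ = aₖpₖ₋₁ + pₖ₋₂ and qₖ = aₖqₖ₋₁ + qₖ₋₂:
  k=0: a=11, p=11, q=1
  k=1: a=3, p=34, q=3
  k=2: a=3, p=113, q=10
  k=3: a=2, p=260, q=23
  k=4: a=2, p=633, q=56
  k=5: a=3, p=2159, q=191

2159/191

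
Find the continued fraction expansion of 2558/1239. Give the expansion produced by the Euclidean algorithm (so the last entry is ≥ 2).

[2; 15, 2, 19, 2]

2558 = 2×1239 + 80
1239 = 15×80 + 39
80 = 2×39 + 2
39 = 19×2 + 1
2 = 2×1 + 0  (stop)
So 2558/1239 = [2; 15, 2, 19, 2].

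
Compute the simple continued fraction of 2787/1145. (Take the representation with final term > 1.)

2787 = 2·1145 + 497
1145 = 2·497 + 151
497 = 3·151 + 44
151 = 3·44 + 19
44 = 2·19 + 6
19 = 3·6 + 1
6 = 6·1 + 0  (stop)
So 2787/1145 = [2; 2, 3, 3, 2, 3, 6].

[2; 2, 3, 3, 2, 3, 6]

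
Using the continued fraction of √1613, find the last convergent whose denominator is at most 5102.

119121/2966

√1613 = [40; 6, 6, 80, …] (period length 3).
Convergents:
  p_0/q_0 = 40/1
  p_1/q_1 = 241/6
  p_2/q_2 = 1486/37
  p_3/q_3 = 119121/2966
  p_4/q_4 = 716212/17833
q_3 = 2966 ≤ 5102 < 17833 = q_4, so the answer is 119121/2966.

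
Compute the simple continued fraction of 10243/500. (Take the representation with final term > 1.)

[20; 2, 17, 2, 1, 4]

10243 = 20×500 + 243
500 = 2×243 + 14
243 = 17×14 + 5
14 = 2×5 + 4
5 = 1×4 + 1
4 = 4×1 + 0  (stop)
So 10243/500 = [20; 2, 17, 2, 1, 4].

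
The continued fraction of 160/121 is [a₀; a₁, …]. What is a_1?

3

160 = 1·121 + 39   →  a_0 = 1
121 = 3·39 + 4   →  a_1 = 3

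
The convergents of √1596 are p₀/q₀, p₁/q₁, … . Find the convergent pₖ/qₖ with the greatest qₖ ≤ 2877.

√1596 = [39; 1, 18, 1, 78, …] (period length 4).
Convergents:
  p_0/q_0 = 39/1
  p_1/q_1 = 40/1
  p_2/q_2 = 759/19
  p_3/q_3 = 799/20
  p_4/q_4 = 63081/1579
  p_5/q_5 = 63880/1599
  p_6/q_6 = 1212921/30361
q_5 = 1599 ≤ 2877 < 30361 = q_6, so the answer is 63880/1599.

63880/1599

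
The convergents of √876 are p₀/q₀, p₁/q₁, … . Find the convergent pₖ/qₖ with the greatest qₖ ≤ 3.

√876 = [29; 1, 1, 2, 14, 2, 1, 1, 58, …] (period length 8).
Convergents:
  p_0/q_0 = 29/1
  p_1/q_1 = 30/1
  p_2/q_2 = 59/2
  p_3/q_3 = 148/5
q_2 = 2 ≤ 3 < 5 = q_3, so the answer is 59/2.

59/2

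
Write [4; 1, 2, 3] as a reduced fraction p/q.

47/10

Using pₖ = aₖpₖ₋₁ + pₖ₋₂ and qₖ = aₖqₖ₋₁ + qₖ₋₂:
  k=0: a=4, p=4, q=1
  k=1: a=1, p=5, q=1
  k=2: a=2, p=14, q=3
  k=3: a=3, p=47, q=10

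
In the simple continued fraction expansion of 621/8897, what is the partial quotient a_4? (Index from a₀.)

1

621 = 0·8897 + 621   →  a_0 = 0
8897 = 14·621 + 203   →  a_1 = 14
621 = 3·203 + 12   →  a_2 = 3
203 = 16·12 + 11   →  a_3 = 16
12 = 1·11 + 1   →  a_4 = 1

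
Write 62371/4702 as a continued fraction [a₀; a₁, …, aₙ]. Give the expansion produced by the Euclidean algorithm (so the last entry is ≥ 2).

[13; 3, 1, 3, 2, 11, 12]

62371 = 13·4702 + 1245
4702 = 3·1245 + 967
1245 = 1·967 + 278
967 = 3·278 + 133
278 = 2·133 + 12
133 = 11·12 + 1
12 = 12·1 + 0  (stop)
So 62371/4702 = [13; 3, 1, 3, 2, 11, 12].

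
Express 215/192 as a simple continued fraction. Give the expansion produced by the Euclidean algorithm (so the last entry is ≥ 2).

215 = 1*192 + 23
192 = 8*23 + 8
23 = 2*8 + 7
8 = 1*7 + 1
7 = 7*1 + 0  (stop)
So 215/192 = [1; 8, 2, 1, 7].

[1; 8, 2, 1, 7]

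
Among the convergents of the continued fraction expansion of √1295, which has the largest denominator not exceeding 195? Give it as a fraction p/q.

√1295 = [35; 1, 70, …] (period length 2).
Convergents:
  p_0/q_0 = 35/1
  p_1/q_1 = 36/1
  p_2/q_2 = 2555/71
  p_3/q_3 = 2591/72
  p_4/q_4 = 183925/5111
q_3 = 72 ≤ 195 < 5111 = q_4, so the answer is 2591/72.

2591/72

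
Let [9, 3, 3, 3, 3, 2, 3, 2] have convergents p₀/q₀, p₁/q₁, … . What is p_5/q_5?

2335/251

Using pₖ = aₖpₖ₋₁ + pₖ₋₂, qₖ = aₖqₖ₋₁ + qₖ₋₂ (with p₋₁=1, p₋₂=0, q₋₁=0, q₋₂=1):
  k=0: a=9, p=9, q=1
  k=1: a=3, p=28, q=3
  k=2: a=3, p=93, q=10
  k=3: a=3, p=307, q=33
  k=4: a=3, p=1014, q=109
  k=5: a=2, p=2335, q=251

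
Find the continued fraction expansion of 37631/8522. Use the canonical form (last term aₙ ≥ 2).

[4; 2, 2, 2, 7, 7, 4, 3]

37631 = 4×8522 + 3543
8522 = 2×3543 + 1436
3543 = 2×1436 + 671
1436 = 2×671 + 94
671 = 7×94 + 13
94 = 7×13 + 3
13 = 4×3 + 1
3 = 3×1 + 0  (stop)
So 37631/8522 = [4; 2, 2, 2, 7, 7, 4, 3].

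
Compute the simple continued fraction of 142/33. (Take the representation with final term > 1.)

[4; 3, 3, 3]

142 = 4·33 + 10
33 = 3·10 + 3
10 = 3·3 + 1
3 = 3·1 + 0  (stop)
So 142/33 = [4; 3, 3, 3].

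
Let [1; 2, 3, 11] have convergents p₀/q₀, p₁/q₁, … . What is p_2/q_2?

Using pₖ = aₖpₖ₋₁ + pₖ₋₂, qₖ = aₖqₖ₋₁ + qₖ₋₂ (with p₋₁=1, p₋₂=0, q₋₁=0, q₋₂=1):
  k=0: a=1, p=1, q=1
  k=1: a=2, p=3, q=2
  k=2: a=3, p=10, q=7

10/7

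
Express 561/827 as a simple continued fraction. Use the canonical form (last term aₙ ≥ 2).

561 = 0×827 + 561
827 = 1×561 + 266
561 = 2×266 + 29
266 = 9×29 + 5
29 = 5×5 + 4
5 = 1×4 + 1
4 = 4×1 + 0  (stop)
So 561/827 = [0; 1, 2, 9, 5, 1, 4].

[0; 1, 2, 9, 5, 1, 4]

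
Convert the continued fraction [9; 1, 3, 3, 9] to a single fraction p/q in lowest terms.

Using pₖ = aₖpₖ₋₁ + pₖ₋₂ and qₖ = aₖqₖ₋₁ + qₖ₋₂:
  k=0: a=9, p=9, q=1
  k=1: a=1, p=10, q=1
  k=2: a=3, p=39, q=4
  k=3: a=3, p=127, q=13
  k=4: a=9, p=1182, q=121

1182/121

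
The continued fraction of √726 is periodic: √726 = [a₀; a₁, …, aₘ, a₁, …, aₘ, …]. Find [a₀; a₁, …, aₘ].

a₀ = ⌊√726⌋ = 26.
With m₀=0, d₀=1 and mₖ₊₁ = dₖaₖ − mₖ, dₖ₊₁ = (n − mₖ₊₁²)/dₖ, aₖ₊₁ = ⌊(a₀+mₖ₊₁)/dₖ₊₁⌋:
  k=1: m=26, d=50, a=1
  k=2: m=24, d=3, a=16
  k=3: m=24, d=50, a=1
  k=4: m=26, d=1, a=52
d=1 and a=2a₀=52 at k=4, so the next step gives (m, d) = (26, 50) again — its k=1 value — and the period has length 4.

[26; 1, 16, 1, 52]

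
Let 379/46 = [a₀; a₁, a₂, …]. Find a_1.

379 = 8·46 + 11   →  a_0 = 8
46 = 4·11 + 2   →  a_1 = 4

4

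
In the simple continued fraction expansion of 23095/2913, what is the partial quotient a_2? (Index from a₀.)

12

23095 = 7·2913 + 2704   →  a_0 = 7
2913 = 1·2704 + 209   →  a_1 = 1
2704 = 12·209 + 196   →  a_2 = 12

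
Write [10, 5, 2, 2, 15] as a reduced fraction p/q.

Using pₖ = aₖpₖ₋₁ + pₖ₋₂ and qₖ = aₖqₖ₋₁ + qₖ₋₂:
  k=0: a=10, p=10, q=1
  k=1: a=5, p=51, q=5
  k=2: a=2, p=112, q=11
  k=3: a=2, p=275, q=27
  k=4: a=15, p=4237, q=416

4237/416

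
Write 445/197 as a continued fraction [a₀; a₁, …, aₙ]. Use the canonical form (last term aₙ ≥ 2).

445 = 2·197 + 51
197 = 3·51 + 44
51 = 1·44 + 7
44 = 6·7 + 2
7 = 3·2 + 1
2 = 2·1 + 0  (stop)
So 445/197 = [2; 3, 1, 6, 3, 2].

[2; 3, 1, 6, 3, 2]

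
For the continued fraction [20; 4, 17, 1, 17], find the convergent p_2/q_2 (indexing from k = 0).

Using pₖ = aₖpₖ₋₁ + pₖ₋₂, qₖ = aₖqₖ₋₁ + qₖ₋₂ (with p₋₁=1, p₋₂=0, q₋₁=0, q₋₂=1):
  k=0: a=20, p=20, q=1
  k=1: a=4, p=81, q=4
  k=2: a=17, p=1397, q=69

1397/69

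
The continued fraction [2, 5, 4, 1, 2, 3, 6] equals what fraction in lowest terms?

3382/1543

Using pₖ = aₖpₖ₋₁ + pₖ₋₂ and qₖ = aₖqₖ₋₁ + qₖ₋₂:
  k=0: a=2, p=2, q=1
  k=1: a=5, p=11, q=5
  k=2: a=4, p=46, q=21
  k=3: a=1, p=57, q=26
  k=4: a=2, p=160, q=73
  k=5: a=3, p=537, q=245
  k=6: a=6, p=3382, q=1543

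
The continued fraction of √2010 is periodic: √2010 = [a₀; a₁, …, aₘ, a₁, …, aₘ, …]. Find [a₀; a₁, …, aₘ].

a₀ = ⌊√2010⌋ = 44.
With m₀=0, d₀=1 and mₖ₊₁ = dₖaₖ − mₖ, dₖ₊₁ = (n − mₖ₊₁²)/dₖ, aₖ₊₁ = ⌊(a₀+mₖ₊₁)/dₖ₊₁⌋:
  k=1: m=44, d=74, a=1
  k=2: m=30, d=15, a=4
  k=3: m=30, d=74, a=1
  k=4: m=44, d=1, a=88
d=1 and a=2a₀=88 at k=4, so the next step gives (m, d) = (44, 74) again — its k=1 value — and the period has length 4.

[44; 1, 4, 1, 88]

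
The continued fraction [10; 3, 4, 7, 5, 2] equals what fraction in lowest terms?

Using pₖ = aₖpₖ₋₁ + pₖ₋₂ and qₖ = aₖqₖ₋₁ + qₖ₋₂:
  k=0: a=10, p=10, q=1
  k=1: a=3, p=31, q=3
  k=2: a=4, p=134, q=13
  k=3: a=7, p=969, q=94
  k=4: a=5, p=4979, q=483
  k=5: a=2, p=10927, q=1060

10927/1060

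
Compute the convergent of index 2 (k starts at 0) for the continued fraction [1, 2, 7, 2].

22/15

Using pₖ = aₖpₖ₋₁ + pₖ₋₂, qₖ = aₖqₖ₋₁ + qₖ₋₂ (with p₋₁=1, p₋₂=0, q₋₁=0, q₋₂=1):
  k=0: a=1, p=1, q=1
  k=1: a=2, p=3, q=2
  k=2: a=7, p=22, q=15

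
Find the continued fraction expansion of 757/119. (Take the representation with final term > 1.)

757 = 6×119 + 43
119 = 2×43 + 33
43 = 1×33 + 10
33 = 3×10 + 3
10 = 3×3 + 1
3 = 3×1 + 0  (stop)
So 757/119 = [6; 2, 1, 3, 3, 3].

[6; 2, 1, 3, 3, 3]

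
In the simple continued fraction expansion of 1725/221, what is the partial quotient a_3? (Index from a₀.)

1725 = 7·221 + 178   →  a_0 = 7
221 = 1·178 + 43   →  a_1 = 1
178 = 4·43 + 6   →  a_2 = 4
43 = 7·6 + 1   →  a_3 = 7

7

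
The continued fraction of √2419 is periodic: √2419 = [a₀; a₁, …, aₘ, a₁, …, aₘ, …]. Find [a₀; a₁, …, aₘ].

a₀ = ⌊√2419⌋ = 49.
With m₀=0, d₀=1 and mₖ₊₁ = dₖaₖ − mₖ, dₖ₊₁ = (n − mₖ₊₁²)/dₖ, aₖ₊₁ = ⌊(a₀+mₖ₊₁)/dₖ₊₁⌋:
  k=1: m=49, d=18, a=5
  k=2: m=41, d=41, a=2
  k=3: m=41, d=18, a=5
  k=4: m=49, d=1, a=98
d=1 and a=2a₀=98 at k=4, so the next step gives (m, d) = (49, 18) again — its k=1 value — and the period has length 4.

[49; 5, 2, 5, 98]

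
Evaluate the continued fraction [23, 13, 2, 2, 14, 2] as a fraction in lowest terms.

Fold from the inside: start with 2/1.
  14 + 1/2 = 29/2
  2 + 2/29 = 60/29
  2 + 29/60 = 149/60
  13 + 60/149 = 1997/149
  23 + 149/1997 = 46080/1997

46080/1997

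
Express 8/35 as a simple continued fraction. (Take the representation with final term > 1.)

[0; 4, 2, 1, 2]

8 = 0·35 + 8
35 = 4·8 + 3
8 = 2·3 + 2
3 = 1·2 + 1
2 = 2·1 + 0  (stop)
So 8/35 = [0; 4, 2, 1, 2].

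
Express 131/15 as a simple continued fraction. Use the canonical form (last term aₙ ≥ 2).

[8; 1, 2, 1, 3]

131 = 8*15 + 11
15 = 1*11 + 4
11 = 2*4 + 3
4 = 1*3 + 1
3 = 3*1 + 0  (stop)
So 131/15 = [8; 1, 2, 1, 3].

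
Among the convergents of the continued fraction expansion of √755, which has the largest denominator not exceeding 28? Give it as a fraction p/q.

577/21

√755 = [27; 2, 10, 2, 54, …] (period length 4).
Convergents:
  p_0/q_0 = 27/1
  p_1/q_1 = 55/2
  p_2/q_2 = 577/21
  p_3/q_3 = 1209/44
q_2 = 21 ≤ 28 < 44 = q_3, so the answer is 577/21.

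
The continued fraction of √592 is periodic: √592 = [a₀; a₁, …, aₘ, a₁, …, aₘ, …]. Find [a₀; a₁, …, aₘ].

[24; 3, 48]

a₀ = ⌊√592⌋ = 24.
With m₀=0, d₀=1 and mₖ₊₁ = dₖaₖ − mₖ, dₖ₊₁ = (n − mₖ₊₁²)/dₖ, aₖ₊₁ = ⌊(a₀+mₖ₊₁)/dₖ₊₁⌋:
  k=1: m=24, d=16, a=3
  k=2: m=24, d=1, a=48
d=1 and a=2a₀=48 at k=2, so the next step gives (m, d) = (24, 16) again — its k=1 value — and the period has length 2.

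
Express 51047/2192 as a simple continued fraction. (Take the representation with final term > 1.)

51047 = 23*2192 + 631
2192 = 3*631 + 299
631 = 2*299 + 33
299 = 9*33 + 2
33 = 16*2 + 1
2 = 2*1 + 0  (stop)
So 51047/2192 = [23; 3, 2, 9, 16, 2].

[23; 3, 2, 9, 16, 2]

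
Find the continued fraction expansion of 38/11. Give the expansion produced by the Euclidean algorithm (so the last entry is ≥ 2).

[3; 2, 5]

38 = 3×11 + 5
11 = 2×5 + 1
5 = 5×1 + 0  (stop)
So 38/11 = [3; 2, 5].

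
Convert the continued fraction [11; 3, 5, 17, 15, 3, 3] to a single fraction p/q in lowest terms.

477793/42235

Fold from the inside: start with 3/1.
  3 + 1/3 = 10/3
  15 + 3/10 = 153/10
  17 + 10/153 = 2611/153
  5 + 153/2611 = 13208/2611
  3 + 2611/13208 = 42235/13208
  11 + 13208/42235 = 477793/42235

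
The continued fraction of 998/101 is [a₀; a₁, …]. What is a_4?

998 = 9·101 + 89   →  a_0 = 9
101 = 1·89 + 12   →  a_1 = 1
89 = 7·12 + 5   →  a_2 = 7
12 = 2·5 + 2   →  a_3 = 2
5 = 2·2 + 1   →  a_4 = 2

2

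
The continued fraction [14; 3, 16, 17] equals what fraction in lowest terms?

Fold from the inside: start with 17/1.
  16 + 1/17 = 273/17
  3 + 17/273 = 836/273
  14 + 273/836 = 11977/836

11977/836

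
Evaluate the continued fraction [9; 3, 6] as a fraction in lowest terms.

177/19

Using pₖ = aₖpₖ₋₁ + pₖ₋₂ and qₖ = aₖqₖ₋₁ + qₖ₋₂:
  k=0: a=9, p=9, q=1
  k=1: a=3, p=28, q=3
  k=2: a=6, p=177, q=19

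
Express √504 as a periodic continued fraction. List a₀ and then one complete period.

a₀ = ⌊√504⌋ = 22.
With m₀=0, d₀=1 and mₖ₊₁ = dₖaₖ − mₖ, dₖ₊₁ = (n − mₖ₊₁²)/dₖ, aₖ₊₁ = ⌊(a₀+mₖ₊₁)/dₖ₊₁⌋:
  k=1: m=22, d=20, a=2
  k=2: m=18, d=9, a=4
  k=3: m=18, d=20, a=2
  k=4: m=22, d=1, a=44
d=1 and a=2a₀=44 at k=4, so the next step gives (m, d) = (22, 20) again — its k=1 value — and the period has length 4.

[22; 2, 4, 2, 44]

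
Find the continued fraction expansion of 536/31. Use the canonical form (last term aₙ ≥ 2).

536 = 17·31 + 9
31 = 3·9 + 4
9 = 2·4 + 1
4 = 4·1 + 0  (stop)
So 536/31 = [17; 3, 2, 4].

[17; 3, 2, 4]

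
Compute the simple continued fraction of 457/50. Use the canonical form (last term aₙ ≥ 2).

457 = 9·50 + 7
50 = 7·7 + 1
7 = 7·1 + 0  (stop)
So 457/50 = [9; 7, 7].

[9; 7, 7]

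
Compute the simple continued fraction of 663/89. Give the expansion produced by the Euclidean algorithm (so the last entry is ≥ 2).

[7; 2, 4, 2, 4]

663 = 7·89 + 40
89 = 2·40 + 9
40 = 4·9 + 4
9 = 2·4 + 1
4 = 4·1 + 0  (stop)
So 663/89 = [7; 2, 4, 2, 4].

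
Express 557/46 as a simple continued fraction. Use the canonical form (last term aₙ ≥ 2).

557 = 12*46 + 5
46 = 9*5 + 1
5 = 5*1 + 0  (stop)
So 557/46 = [12; 9, 5].

[12; 9, 5]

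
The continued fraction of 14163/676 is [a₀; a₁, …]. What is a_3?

2

14163 = 20·676 + 643   →  a_0 = 20
676 = 1·643 + 33   →  a_1 = 1
643 = 19·33 + 16   →  a_2 = 19
33 = 2·16 + 1   →  a_3 = 2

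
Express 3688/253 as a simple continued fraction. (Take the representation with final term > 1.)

3688 = 14*253 + 146
253 = 1*146 + 107
146 = 1*107 + 39
107 = 2*39 + 29
39 = 1*29 + 10
29 = 2*10 + 9
10 = 1*9 + 1
9 = 9*1 + 0  (stop)
So 3688/253 = [14; 1, 1, 2, 1, 2, 1, 9].

[14; 1, 1, 2, 1, 2, 1, 9]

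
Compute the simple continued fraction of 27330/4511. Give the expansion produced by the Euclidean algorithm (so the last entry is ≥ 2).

27330 = 6·4511 + 264
4511 = 17·264 + 23
264 = 11·23 + 11
23 = 2·11 + 1
11 = 11·1 + 0  (stop)
So 27330/4511 = [6; 17, 11, 2, 11].

[6; 17, 11, 2, 11]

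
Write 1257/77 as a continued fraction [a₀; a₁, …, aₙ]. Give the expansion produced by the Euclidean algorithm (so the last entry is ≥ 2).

[16; 3, 12, 2]

1257 = 16*77 + 25
77 = 3*25 + 2
25 = 12*2 + 1
2 = 2*1 + 0  (stop)
So 1257/77 = [16; 3, 12, 2].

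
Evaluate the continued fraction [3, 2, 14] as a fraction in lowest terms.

101/29

Fold from the inside: start with 14/1.
  2 + 1/14 = 29/14
  3 + 14/29 = 101/29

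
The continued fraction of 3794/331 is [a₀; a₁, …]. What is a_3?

8

3794 = 11·331 + 153   →  a_0 = 11
331 = 2·153 + 25   →  a_1 = 2
153 = 6·25 + 3   →  a_2 = 6
25 = 8·3 + 1   →  a_3 = 8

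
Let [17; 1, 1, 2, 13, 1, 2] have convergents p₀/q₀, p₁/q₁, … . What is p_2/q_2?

Using pₖ = aₖpₖ₋₁ + pₖ₋₂, qₖ = aₖqₖ₋₁ + qₖ₋₂ (with p₋₁=1, p₋₂=0, q₋₁=0, q₋₂=1):
  k=0: a=17, p=17, q=1
  k=1: a=1, p=18, q=1
  k=2: a=1, p=35, q=2

35/2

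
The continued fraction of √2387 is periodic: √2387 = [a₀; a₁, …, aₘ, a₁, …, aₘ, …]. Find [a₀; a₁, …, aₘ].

a₀ = ⌊√2387⌋ = 48.

[48; 1, 5, 1, 96]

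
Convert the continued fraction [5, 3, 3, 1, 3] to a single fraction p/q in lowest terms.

260/49

Using pₖ = aₖpₖ₋₁ + pₖ₋₂ and qₖ = aₖqₖ₋₁ + qₖ₋₂:
  k=0: a=5, p=5, q=1
  k=1: a=3, p=16, q=3
  k=2: a=3, p=53, q=10
  k=3: a=1, p=69, q=13
  k=4: a=3, p=260, q=49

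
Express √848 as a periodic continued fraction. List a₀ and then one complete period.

[29; 8, 3, 3, 3, 8, 58]

a₀ = ⌊√848⌋ = 29.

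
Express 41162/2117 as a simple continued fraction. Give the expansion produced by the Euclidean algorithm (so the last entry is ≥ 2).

41162 = 19×2117 + 939
2117 = 2×939 + 239
939 = 3×239 + 222
239 = 1×222 + 17
222 = 13×17 + 1
17 = 17×1 + 0  (stop)
So 41162/2117 = [19; 2, 3, 1, 13, 17].

[19; 2, 3, 1, 13, 17]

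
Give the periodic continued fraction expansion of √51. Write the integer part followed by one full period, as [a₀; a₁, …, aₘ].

a₀ = ⌊√51⌋ = 7.
With m₀=0, d₀=1 and mₖ₊₁ = dₖaₖ − mₖ, dₖ₊₁ = (n − mₖ₊₁²)/dₖ, aₖ₊₁ = ⌊(a₀+mₖ₊₁)/dₖ₊₁⌋:
  k=1: m=7, d=2, a=7
  k=2: m=7, d=1, a=14
d=1 and a=2a₀=14 at k=2, so the next step gives (m, d) = (7, 2) again — its k=1 value — and the period has length 2.

[7; 7, 14]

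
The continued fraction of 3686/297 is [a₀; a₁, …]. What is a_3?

3686 = 12·297 + 122   →  a_0 = 12
297 = 2·122 + 53   →  a_1 = 2
122 = 2·53 + 16   →  a_2 = 2
53 = 3·16 + 5   →  a_3 = 3

3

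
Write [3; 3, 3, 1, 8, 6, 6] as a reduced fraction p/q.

Fold from the inside: start with 6/1.
  6 + 1/6 = 37/6
  8 + 6/37 = 302/37
  1 + 37/302 = 339/302
  3 + 302/339 = 1319/339
  3 + 339/1319 = 4296/1319
  3 + 1319/4296 = 14207/4296

14207/4296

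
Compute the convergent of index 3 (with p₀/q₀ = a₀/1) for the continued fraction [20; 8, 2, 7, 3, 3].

2555/127

Using pₖ = aₖpₖ₋₁ + pₖ₋₂, qₖ = aₖqₖ₋₁ + qₖ₋₂ (with p₋₁=1, p₋₂=0, q₋₁=0, q₋₂=1):
  k=0: a=20, p=20, q=1
  k=1: a=8, p=161, q=8
  k=2: a=2, p=342, q=17
  k=3: a=7, p=2555, q=127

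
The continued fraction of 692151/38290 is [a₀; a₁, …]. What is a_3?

1

692151 = 18·38290 + 2931   →  a_0 = 18
38290 = 13·2931 + 187   →  a_1 = 13
2931 = 15·187 + 126   →  a_2 = 15
187 = 1·126 + 61   →  a_3 = 1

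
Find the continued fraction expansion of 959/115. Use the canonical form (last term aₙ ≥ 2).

[8; 2, 1, 18, 2]

959 = 8·115 + 39
115 = 2·39 + 37
39 = 1·37 + 2
37 = 18·2 + 1
2 = 2·1 + 0  (stop)
So 959/115 = [8; 2, 1, 18, 2].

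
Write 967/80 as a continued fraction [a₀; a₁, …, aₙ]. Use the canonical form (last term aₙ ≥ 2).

[12; 11, 2, 3]

967 = 12·80 + 7
80 = 11·7 + 3
7 = 2·3 + 1
3 = 3·1 + 0  (stop)
So 967/80 = [12; 11, 2, 3].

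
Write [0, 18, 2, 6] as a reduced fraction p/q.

Fold from the inside: start with 6/1.
  2 + 1/6 = 13/6
  18 + 6/13 = 240/13
  0 + 13/240 = 13/240

13/240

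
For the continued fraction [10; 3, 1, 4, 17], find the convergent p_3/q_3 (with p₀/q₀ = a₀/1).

Using pₖ = aₖpₖ₋₁ + pₖ₋₂, qₖ = aₖqₖ₋₁ + qₖ₋₂ (with p₋₁=1, p₋₂=0, q₋₁=0, q₋₂=1):
  k=0: a=10, p=10, q=1
  k=1: a=3, p=31, q=3
  k=2: a=1, p=41, q=4
  k=3: a=4, p=195, q=19

195/19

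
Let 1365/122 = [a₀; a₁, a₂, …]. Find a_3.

3

1365 = 11·122 + 23   →  a_0 = 11
122 = 5·23 + 7   →  a_1 = 5
23 = 3·7 + 2   →  a_2 = 3
7 = 3·2 + 1   →  a_3 = 3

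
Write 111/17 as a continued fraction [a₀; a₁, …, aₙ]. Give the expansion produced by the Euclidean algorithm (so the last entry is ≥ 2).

111 = 6·17 + 9
17 = 1·9 + 8
9 = 1·8 + 1
8 = 8·1 + 0  (stop)
So 111/17 = [6; 1, 1, 8].

[6; 1, 1, 8]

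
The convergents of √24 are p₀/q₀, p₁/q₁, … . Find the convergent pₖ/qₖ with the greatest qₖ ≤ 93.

√24 = [4; 1, 8, …] (period length 2).
Convergents:
  p_0/q_0 = 4/1
  p_1/q_1 = 5/1
  p_2/q_2 = 44/9
  p_3/q_3 = 49/10
  p_4/q_4 = 436/89
  p_5/q_5 = 485/99
q_4 = 89 ≤ 93 < 99 = q_5, so the answer is 436/89.

436/89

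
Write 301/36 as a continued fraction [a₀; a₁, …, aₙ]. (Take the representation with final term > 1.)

[8; 2, 1, 3, 3]

301 = 8*36 + 13
36 = 2*13 + 10
13 = 1*10 + 3
10 = 3*3 + 1
3 = 3*1 + 0  (stop)
So 301/36 = [8; 2, 1, 3, 3].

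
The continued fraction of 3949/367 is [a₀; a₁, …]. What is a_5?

6

3949 = 10·367 + 279   →  a_0 = 10
367 = 1·279 + 88   →  a_1 = 1
279 = 3·88 + 15   →  a_2 = 3
88 = 5·15 + 13   →  a_3 = 5
15 = 1·13 + 2   →  a_4 = 1
13 = 6·2 + 1   →  a_5 = 6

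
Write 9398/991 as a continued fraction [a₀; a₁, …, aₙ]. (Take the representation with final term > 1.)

9398 = 9·991 + 479
991 = 2·479 + 33
479 = 14·33 + 17
33 = 1·17 + 16
17 = 1·16 + 1
16 = 16·1 + 0  (stop)
So 9398/991 = [9; 2, 14, 1, 1, 16].

[9; 2, 14, 1, 1, 16]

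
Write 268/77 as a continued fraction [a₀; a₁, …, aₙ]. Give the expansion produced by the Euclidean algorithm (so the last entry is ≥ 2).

[3; 2, 12, 3]

268 = 3×77 + 37
77 = 2×37 + 3
37 = 12×3 + 1
3 = 3×1 + 0  (stop)
So 268/77 = [3; 2, 12, 3].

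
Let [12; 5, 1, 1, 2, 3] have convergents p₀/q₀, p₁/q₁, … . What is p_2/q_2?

73/6

Using pₖ = aₖpₖ₋₁ + pₖ₋₂, qₖ = aₖqₖ₋₁ + qₖ₋₂ (with p₋₁=1, p₋₂=0, q₋₁=0, q₋₂=1):
  k=0: a=12, p=12, q=1
  k=1: a=5, p=61, q=5
  k=2: a=1, p=73, q=6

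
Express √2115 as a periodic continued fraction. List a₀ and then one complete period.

[45; 1, 90]

a₀ = ⌊√2115⌋ = 45.
With m₀=0, d₀=1 and mₖ₊₁ = dₖaₖ − mₖ, dₖ₊₁ = (n − mₖ₊₁²)/dₖ, aₖ₊₁ = ⌊(a₀+mₖ₊₁)/dₖ₊₁⌋:
  k=1: m=45, d=90, a=1
  k=2: m=45, d=1, a=90
d=1 and a=2a₀=90 at k=2, so the next step gives (m, d) = (45, 90) again — its k=1 value — and the period has length 2.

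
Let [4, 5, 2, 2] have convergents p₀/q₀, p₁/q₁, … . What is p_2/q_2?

Using pₖ = aₖpₖ₋₁ + pₖ₋₂, qₖ = aₖqₖ₋₁ + qₖ₋₂ (with p₋₁=1, p₋₂=0, q₋₁=0, q₋₂=1):
  k=0: a=4, p=4, q=1
  k=1: a=5, p=21, q=5
  k=2: a=2, p=46, q=11

46/11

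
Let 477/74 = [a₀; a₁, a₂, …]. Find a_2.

477 = 6·74 + 33   →  a_0 = 6
74 = 2·33 + 8   →  a_1 = 2
33 = 4·8 + 1   →  a_2 = 4

4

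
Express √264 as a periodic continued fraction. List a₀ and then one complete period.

[16; 4, 32]

a₀ = ⌊√264⌋ = 16.
With m₀=0, d₀=1 and mₖ₊₁ = dₖaₖ − mₖ, dₖ₊₁ = (n − mₖ₊₁²)/dₖ, aₖ₊₁ = ⌊(a₀+mₖ₊₁)/dₖ₊₁⌋:
  k=1: m=16, d=8, a=4
  k=2: m=16, d=1, a=32
d=1 and a=2a₀=32 at k=2, so the next step gives (m, d) = (16, 8) again — its k=1 value — and the period has length 2.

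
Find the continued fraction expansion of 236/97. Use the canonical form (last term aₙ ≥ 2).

236 = 2·97 + 42
97 = 2·42 + 13
42 = 3·13 + 3
13 = 4·3 + 1
3 = 3·1 + 0  (stop)
So 236/97 = [2; 2, 3, 4, 3].

[2; 2, 3, 4, 3]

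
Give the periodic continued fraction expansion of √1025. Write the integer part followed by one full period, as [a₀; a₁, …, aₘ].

[32; 64]

a₀ = ⌊√1025⌋ = 32.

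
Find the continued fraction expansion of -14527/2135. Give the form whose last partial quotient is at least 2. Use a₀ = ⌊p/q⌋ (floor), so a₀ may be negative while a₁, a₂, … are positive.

[-7; 5, 9, 3, 2, 6]

-14527 = -7×2135 + 418
2135 = 5×418 + 45
418 = 9×45 + 13
45 = 3×13 + 6
13 = 2×6 + 1
6 = 6×1 + 0  (stop)
So -14527/2135 = [-7; 5, 9, 3, 2, 6].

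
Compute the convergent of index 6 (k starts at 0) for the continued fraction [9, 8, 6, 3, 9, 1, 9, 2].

144456/15835

Using pₖ = aₖpₖ₋₁ + pₖ₋₂, qₖ = aₖqₖ₋₁ + qₖ₋₂ (with p₋₁=1, p₋₂=0, q₋₁=0, q₋₂=1):
  k=0: a=9, p=9, q=1
  k=1: a=8, p=73, q=8
  k=2: a=6, p=447, q=49
  k=3: a=3, p=1414, q=155
  k=4: a=9, p=13173, q=1444
  k=5: a=1, p=14587, q=1599
  k=6: a=9, p=144456, q=15835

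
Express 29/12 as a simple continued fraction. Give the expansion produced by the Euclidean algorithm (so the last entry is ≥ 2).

[2; 2, 2, 2]

29 = 2×12 + 5
12 = 2×5 + 2
5 = 2×2 + 1
2 = 2×1 + 0  (stop)
So 29/12 = [2; 2, 2, 2].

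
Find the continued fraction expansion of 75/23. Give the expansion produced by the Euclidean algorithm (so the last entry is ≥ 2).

[3; 3, 1, 5]

75 = 3×23 + 6
23 = 3×6 + 5
6 = 1×5 + 1
5 = 5×1 + 0  (stop)
So 75/23 = [3; 3, 1, 5].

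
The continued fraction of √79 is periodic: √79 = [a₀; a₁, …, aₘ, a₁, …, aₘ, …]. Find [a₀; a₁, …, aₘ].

a₀ = ⌊√79⌋ = 8.

[8; 1, 7, 1, 16]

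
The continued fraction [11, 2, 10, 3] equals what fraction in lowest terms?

Using pₖ = aₖpₖ₋₁ + pₖ₋₂ and qₖ = aₖqₖ₋₁ + qₖ₋₂:
  k=0: a=11, p=11, q=1
  k=1: a=2, p=23, q=2
  k=2: a=10, p=241, q=21
  k=3: a=3, p=746, q=65

746/65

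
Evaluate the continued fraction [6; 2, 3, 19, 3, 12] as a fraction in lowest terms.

32656/5079

Using pₖ = aₖpₖ₋₁ + pₖ₋₂ and qₖ = aₖqₖ₋₁ + qₖ₋₂:
  k=0: a=6, p=6, q=1
  k=1: a=2, p=13, q=2
  k=2: a=3, p=45, q=7
  k=3: a=19, p=868, q=135
  k=4: a=3, p=2649, q=412
  k=5: a=12, p=32656, q=5079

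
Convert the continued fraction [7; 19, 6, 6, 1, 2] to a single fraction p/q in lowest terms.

16622/2357

Fold from the inside: start with 2/1.
  1 + 1/2 = 3/2
  6 + 2/3 = 20/3
  6 + 3/20 = 123/20
  19 + 20/123 = 2357/123
  7 + 123/2357 = 16622/2357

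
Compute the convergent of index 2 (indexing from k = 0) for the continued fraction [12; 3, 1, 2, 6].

49/4

Using pₖ = aₖpₖ₋₁ + pₖ₋₂, qₖ = aₖqₖ₋₁ + qₖ₋₂ (with p₋₁=1, p₋₂=0, q₋₁=0, q₋₂=1):
  k=0: a=12, p=12, q=1
  k=1: a=3, p=37, q=3
  k=2: a=1, p=49, q=4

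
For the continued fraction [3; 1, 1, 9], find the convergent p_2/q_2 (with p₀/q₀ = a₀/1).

Using pₖ = aₖpₖ₋₁ + pₖ₋₂, qₖ = aₖqₖ₋₁ + qₖ₋₂ (with p₋₁=1, p₋₂=0, q₋₁=0, q₋₂=1):
  k=0: a=3, p=3, q=1
  k=1: a=1, p=4, q=1
  k=2: a=1, p=7, q=2

7/2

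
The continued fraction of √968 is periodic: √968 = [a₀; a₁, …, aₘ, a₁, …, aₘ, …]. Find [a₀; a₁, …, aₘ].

a₀ = ⌊√968⌋ = 31.
With m₀=0, d₀=1 and mₖ₊₁ = dₖaₖ − mₖ, dₖ₊₁ = (n − mₖ₊₁²)/dₖ, aₖ₊₁ = ⌊(a₀+mₖ₊₁)/dₖ₊₁⌋:
  k=1: m=31, d=7, a=8
  k=2: m=25, d=49, a=1
  k=3: m=24, d=8, a=6
  k=4: m=24, d=49, a=1
  k=5: m=25, d=7, a=8
  k=6: m=31, d=1, a=62
d=1 and a=2a₀=62 at k=6, so the next step gives (m, d) = (31, 7) again — its k=1 value — and the period has length 6.

[31; 8, 1, 6, 1, 8, 62]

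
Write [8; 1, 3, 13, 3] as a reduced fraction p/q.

Using pₖ = aₖpₖ₋₁ + pₖ₋₂ and qₖ = aₖqₖ₋₁ + qₖ₋₂:
  k=0: a=8, p=8, q=1
  k=1: a=1, p=9, q=1
  k=2: a=3, p=35, q=4
  k=3: a=13, p=464, q=53
  k=4: a=3, p=1427, q=163

1427/163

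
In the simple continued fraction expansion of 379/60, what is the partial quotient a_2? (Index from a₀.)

6

379 = 6·60 + 19   →  a_0 = 6
60 = 3·19 + 3   →  a_1 = 3
19 = 6·3 + 1   →  a_2 = 6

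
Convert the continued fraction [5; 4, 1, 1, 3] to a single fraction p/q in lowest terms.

167/32

Fold from the inside: start with 3/1.
  1 + 1/3 = 4/3
  1 + 3/4 = 7/4
  4 + 4/7 = 32/7
  5 + 7/32 = 167/32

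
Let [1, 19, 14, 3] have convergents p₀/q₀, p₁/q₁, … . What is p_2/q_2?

281/267

Using pₖ = aₖpₖ₋₁ + pₖ₋₂, qₖ = aₖqₖ₋₁ + qₖ₋₂ (with p₋₁=1, p₋₂=0, q₋₁=0, q₋₂=1):
  k=0: a=1, p=1, q=1
  k=1: a=19, p=20, q=19
  k=2: a=14, p=281, q=267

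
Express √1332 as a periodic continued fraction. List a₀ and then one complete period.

[36; 2, 72]

a₀ = ⌊√1332⌋ = 36.
With m₀=0, d₀=1 and mₖ₊₁ = dₖaₖ − mₖ, dₖ₊₁ = (n − mₖ₊₁²)/dₖ, aₖ₊₁ = ⌊(a₀+mₖ₊₁)/dₖ₊₁⌋:
  k=1: m=36, d=36, a=2
  k=2: m=36, d=1, a=72
d=1 and a=2a₀=72 at k=2, so the next step gives (m, d) = (36, 36) again — its k=1 value — and the period has length 2.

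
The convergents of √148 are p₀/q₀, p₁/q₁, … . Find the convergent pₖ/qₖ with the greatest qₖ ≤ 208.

1764/145

√148 = [12; 6, 24, …] (period length 2).
Convergents:
  p_0/q_0 = 12/1
  p_1/q_1 = 73/6
  p_2/q_2 = 1764/145
  p_3/q_3 = 10657/876
q_2 = 145 ≤ 208 < 876 = q_3, so the answer is 1764/145.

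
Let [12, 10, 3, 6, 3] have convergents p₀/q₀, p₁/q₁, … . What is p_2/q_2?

Using pₖ = aₖpₖ₋₁ + pₖ₋₂, qₖ = aₖqₖ₋₁ + qₖ₋₂ (with p₋₁=1, p₋₂=0, q₋₁=0, q₋₂=1):
  k=0: a=12, p=12, q=1
  k=1: a=10, p=121, q=10
  k=2: a=3, p=375, q=31

375/31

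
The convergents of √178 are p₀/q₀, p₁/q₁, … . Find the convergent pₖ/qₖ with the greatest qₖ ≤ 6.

√178 = [13; 2, 1, 12, 1, 2, 26, …] (period length 6).
Convergents:
  p_0/q_0 = 13/1
  p_1/q_1 = 27/2
  p_2/q_2 = 40/3
  p_3/q_3 = 507/38
q_2 = 3 ≤ 6 < 38 = q_3, so the answer is 40/3.

40/3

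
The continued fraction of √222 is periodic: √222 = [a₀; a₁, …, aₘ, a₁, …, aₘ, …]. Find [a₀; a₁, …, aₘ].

[14; 1, 8, 1, 28]

a₀ = ⌊√222⌋ = 14.
With m₀=0, d₀=1 and mₖ₊₁ = dₖaₖ − mₖ, dₖ₊₁ = (n − mₖ₊₁²)/dₖ, aₖ₊₁ = ⌊(a₀+mₖ₊₁)/dₖ₊₁⌋:
  k=1: m=14, d=26, a=1
  k=2: m=12, d=3, a=8
  k=3: m=12, d=26, a=1
  k=4: m=14, d=1, a=28
d=1 and a=2a₀=28 at k=4, so the next step gives (m, d) = (14, 26) again — its k=1 value — and the period has length 4.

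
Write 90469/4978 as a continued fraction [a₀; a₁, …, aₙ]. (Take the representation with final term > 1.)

[18; 5, 1, 3, 12, 2, 8]

90469 = 18*4978 + 865
4978 = 5*865 + 653
865 = 1*653 + 212
653 = 3*212 + 17
212 = 12*17 + 8
17 = 2*8 + 1
8 = 8*1 + 0  (stop)
So 90469/4978 = [18; 5, 1, 3, 12, 2, 8].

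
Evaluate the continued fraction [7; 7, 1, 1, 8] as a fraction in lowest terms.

913/128

Using pₖ = aₖpₖ₋₁ + pₖ₋₂ and qₖ = aₖqₖ₋₁ + qₖ₋₂:
  k=0: a=7, p=7, q=1
  k=1: a=7, p=50, q=7
  k=2: a=1, p=57, q=8
  k=3: a=1, p=107, q=15
  k=4: a=8, p=913, q=128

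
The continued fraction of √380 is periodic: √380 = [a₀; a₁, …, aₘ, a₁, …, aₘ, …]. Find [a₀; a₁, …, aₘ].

[19; 2, 38]

a₀ = ⌊√380⌋ = 19.
With m₀=0, d₀=1 and mₖ₊₁ = dₖaₖ − mₖ, dₖ₊₁ = (n − mₖ₊₁²)/dₖ, aₖ₊₁ = ⌊(a₀+mₖ₊₁)/dₖ₊₁⌋:
  k=1: m=19, d=19, a=2
  k=2: m=19, d=1, a=38
d=1 and a=2a₀=38 at k=2, so the next step gives (m, d) = (19, 19) again — its k=1 value — and the period has length 2.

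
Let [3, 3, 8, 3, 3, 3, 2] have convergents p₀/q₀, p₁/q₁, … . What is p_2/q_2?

Using pₖ = aₖpₖ₋₁ + pₖ₋₂, qₖ = aₖqₖ₋₁ + qₖ₋₂ (with p₋₁=1, p₋₂=0, q₋₁=0, q₋₂=1):
  k=0: a=3, p=3, q=1
  k=1: a=3, p=10, q=3
  k=2: a=8, p=83, q=25

83/25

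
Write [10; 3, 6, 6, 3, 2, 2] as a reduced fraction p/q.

21499/2084

Fold from the inside: start with 2/1.
  2 + 1/2 = 5/2
  3 + 2/5 = 17/5
  6 + 5/17 = 107/17
  6 + 17/107 = 659/107
  3 + 107/659 = 2084/659
  10 + 659/2084 = 21499/2084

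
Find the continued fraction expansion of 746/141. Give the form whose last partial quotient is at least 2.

[5; 3, 2, 3, 1, 1, 2]

746 = 5×141 + 41
141 = 3×41 + 18
41 = 2×18 + 5
18 = 3×5 + 3
5 = 1×3 + 2
3 = 1×2 + 1
2 = 2×1 + 0  (stop)
So 746/141 = [5; 3, 2, 3, 1, 1, 2].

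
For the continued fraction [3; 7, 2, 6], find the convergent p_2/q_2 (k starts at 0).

47/15

Using pₖ = aₖpₖ₋₁ + pₖ₋₂, qₖ = aₖqₖ₋₁ + qₖ₋₂ (with p₋₁=1, p₋₂=0, q₋₁=0, q₋₂=1):
  k=0: a=3, p=3, q=1
  k=1: a=7, p=22, q=7
  k=2: a=2, p=47, q=15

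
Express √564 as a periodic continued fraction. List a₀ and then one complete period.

[23; 1, 2, 1, 46]

a₀ = ⌊√564⌋ = 23.
With m₀=0, d₀=1 and mₖ₊₁ = dₖaₖ − mₖ, dₖ₊₁ = (n − mₖ₊₁²)/dₖ, aₖ₊₁ = ⌊(a₀+mₖ₊₁)/dₖ₊₁⌋:
  k=1: m=23, d=35, a=1
  k=2: m=12, d=12, a=2
  k=3: m=12, d=35, a=1
  k=4: m=23, d=1, a=46
d=1 and a=2a₀=46 at k=4, so the next step gives (m, d) = (23, 35) again — its k=1 value — and the period has length 4.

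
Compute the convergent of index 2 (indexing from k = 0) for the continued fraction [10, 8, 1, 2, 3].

91/9

Using pₖ = aₖpₖ₋₁ + pₖ₋₂, qₖ = aₖqₖ₋₁ + qₖ₋₂ (with p₋₁=1, p₋₂=0, q₋₁=0, q₋₂=1):
  k=0: a=10, p=10, q=1
  k=1: a=8, p=81, q=8
  k=2: a=1, p=91, q=9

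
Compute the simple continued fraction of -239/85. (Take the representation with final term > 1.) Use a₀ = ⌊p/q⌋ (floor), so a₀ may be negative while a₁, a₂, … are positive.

-239 = -3·85 + 16
85 = 5·16 + 5
16 = 3·5 + 1
5 = 5·1 + 0  (stop)
So -239/85 = [-3; 5, 3, 5].

[-3; 5, 3, 5]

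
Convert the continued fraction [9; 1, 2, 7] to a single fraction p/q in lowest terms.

213/22

Fold from the inside: start with 7/1.
  2 + 1/7 = 15/7
  1 + 7/15 = 22/15
  9 + 15/22 = 213/22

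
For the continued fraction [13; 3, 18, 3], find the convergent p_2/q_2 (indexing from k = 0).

Using pₖ = aₖpₖ₋₁ + pₖ₋₂, qₖ = aₖqₖ₋₁ + qₖ₋₂ (with p₋₁=1, p₋₂=0, q₋₁=0, q₋₂=1):
  k=0: a=13, p=13, q=1
  k=1: a=3, p=40, q=3
  k=2: a=18, p=733, q=55

733/55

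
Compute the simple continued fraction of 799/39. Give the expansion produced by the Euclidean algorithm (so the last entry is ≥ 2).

799 = 20·39 + 19
39 = 2·19 + 1
19 = 19·1 + 0  (stop)
So 799/39 = [20; 2, 19].

[20; 2, 19]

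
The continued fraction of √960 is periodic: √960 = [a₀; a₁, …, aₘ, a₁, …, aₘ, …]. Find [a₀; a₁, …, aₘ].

[30; 1, 60]

a₀ = ⌊√960⌋ = 30.
With m₀=0, d₀=1 and mₖ₊₁ = dₖaₖ − mₖ, dₖ₊₁ = (n − mₖ₊₁²)/dₖ, aₖ₊₁ = ⌊(a₀+mₖ₊₁)/dₖ₊₁⌋:
  k=1: m=30, d=60, a=1
  k=2: m=30, d=1, a=60
d=1 and a=2a₀=60 at k=2, so the next step gives (m, d) = (30, 60) again — its k=1 value — and the period has length 2.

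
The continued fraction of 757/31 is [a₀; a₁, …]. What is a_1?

757 = 24·31 + 13   →  a_0 = 24
31 = 2·13 + 5   →  a_1 = 2

2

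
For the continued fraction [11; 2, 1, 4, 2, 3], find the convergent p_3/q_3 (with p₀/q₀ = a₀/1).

159/14

Using pₖ = aₖpₖ₋₁ + pₖ₋₂, qₖ = aₖqₖ₋₁ + qₖ₋₂ (with p₋₁=1, p₋₂=0, q₋₁=0, q₋₂=1):
  k=0: a=11, p=11, q=1
  k=1: a=2, p=23, q=2
  k=2: a=1, p=34, q=3
  k=3: a=4, p=159, q=14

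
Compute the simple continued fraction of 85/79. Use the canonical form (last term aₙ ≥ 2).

85 = 1×79 + 6
79 = 13×6 + 1
6 = 6×1 + 0  (stop)
So 85/79 = [1; 13, 6].

[1; 13, 6]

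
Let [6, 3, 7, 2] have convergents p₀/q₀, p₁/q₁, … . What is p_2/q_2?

Using pₖ = aₖpₖ₋₁ + pₖ₋₂, qₖ = aₖqₖ₋₁ + qₖ₋₂ (with p₋₁=1, p₋₂=0, q₋₁=0, q₋₂=1):
  k=0: a=6, p=6, q=1
  k=1: a=3, p=19, q=3
  k=2: a=7, p=139, q=22

139/22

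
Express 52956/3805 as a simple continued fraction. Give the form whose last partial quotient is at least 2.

[13; 1, 11, 8, 2, 18]

52956 = 13*3805 + 3491
3805 = 1*3491 + 314
3491 = 11*314 + 37
314 = 8*37 + 18
37 = 2*18 + 1
18 = 18*1 + 0  (stop)
So 52956/3805 = [13; 1, 11, 8, 2, 18].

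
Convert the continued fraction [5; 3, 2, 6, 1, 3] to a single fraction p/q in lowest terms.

Using pₖ = aₖpₖ₋₁ + pₖ₋₂ and qₖ = aₖqₖ₋₁ + qₖ₋₂:
  k=0: a=5, p=5, q=1
  k=1: a=3, p=16, q=3
  k=2: a=2, p=37, q=7
  k=3: a=6, p=238, q=45
  k=4: a=1, p=275, q=52
  k=5: a=3, p=1063, q=201

1063/201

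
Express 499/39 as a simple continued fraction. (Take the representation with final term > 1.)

499 = 12×39 + 31
39 = 1×31 + 8
31 = 3×8 + 7
8 = 1×7 + 1
7 = 7×1 + 0  (stop)
So 499/39 = [12; 1, 3, 1, 7].

[12; 1, 3, 1, 7]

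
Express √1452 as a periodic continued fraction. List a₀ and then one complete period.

a₀ = ⌊√1452⌋ = 38.
With m₀=0, d₀=1 and mₖ₊₁ = dₖaₖ − mₖ, dₖ₊₁ = (n − mₖ₊₁²)/dₖ, aₖ₊₁ = ⌊(a₀+mₖ₊₁)/dₖ₊₁⌋:
  k=1: m=38, d=8, a=9
  k=2: m=34, d=37, a=1
  k=3: m=3, d=39, a=1
  k=4: m=36, d=4, a=18
  k=5: m=36, d=39, a=1
  k=6: m=3, d=37, a=1
  k=7: m=34, d=8, a=9
  k=8: m=38, d=1, a=76
d=1 and a=2a₀=76 at k=8, so the next step gives (m, d) = (38, 8) again — its k=1 value — and the period has length 8.

[38; 9, 1, 1, 18, 1, 1, 9, 76]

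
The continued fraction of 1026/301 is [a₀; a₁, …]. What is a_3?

1026 = 3·301 + 123   →  a_0 = 3
301 = 2·123 + 55   →  a_1 = 2
123 = 2·55 + 13   →  a_2 = 2
55 = 4·13 + 3   →  a_3 = 4

4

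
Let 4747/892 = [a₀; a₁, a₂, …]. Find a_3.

4747 = 5·892 + 287   →  a_0 = 5
892 = 3·287 + 31   →  a_1 = 3
287 = 9·31 + 8   →  a_2 = 9
31 = 3·8 + 7   →  a_3 = 3

3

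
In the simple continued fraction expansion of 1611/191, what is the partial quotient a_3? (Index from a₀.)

1611 = 8·191 + 83   →  a_0 = 8
191 = 2·83 + 25   →  a_1 = 2
83 = 3·25 + 8   →  a_2 = 3
25 = 3·8 + 1   →  a_3 = 3

3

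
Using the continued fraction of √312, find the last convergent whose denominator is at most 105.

√312 = [17; 1, 1, 1, 34, …] (period length 4).
Convergents:
  p_0/q_0 = 17/1
  p_1/q_1 = 18/1
  p_2/q_2 = 35/2
  p_3/q_3 = 53/3
  p_4/q_4 = 1837/104
  p_5/q_5 = 1890/107
q_4 = 104 ≤ 105 < 107 = q_5, so the answer is 1837/104.

1837/104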